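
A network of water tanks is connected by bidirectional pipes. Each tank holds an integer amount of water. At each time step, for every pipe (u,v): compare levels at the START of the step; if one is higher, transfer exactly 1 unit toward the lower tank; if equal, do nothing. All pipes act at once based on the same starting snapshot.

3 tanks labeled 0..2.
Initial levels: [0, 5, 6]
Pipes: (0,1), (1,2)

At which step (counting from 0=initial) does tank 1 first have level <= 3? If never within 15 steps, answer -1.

Step 1: flows [1->0,2->1] -> levels [1 5 5]
Step 2: flows [1->0,1=2] -> levels [2 4 5]
Step 3: flows [1->0,2->1] -> levels [3 4 4]
Step 4: flows [1->0,1=2] -> levels [4 3 4]
Tank 1 first reaches <=3 at step 4

Answer: 4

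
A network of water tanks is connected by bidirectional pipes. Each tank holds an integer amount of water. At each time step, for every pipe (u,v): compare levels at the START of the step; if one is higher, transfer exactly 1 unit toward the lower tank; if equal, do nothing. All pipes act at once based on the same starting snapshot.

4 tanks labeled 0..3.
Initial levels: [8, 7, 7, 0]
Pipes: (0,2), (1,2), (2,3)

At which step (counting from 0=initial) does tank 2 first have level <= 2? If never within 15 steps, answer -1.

Answer: -1

Derivation:
Step 1: flows [0->2,1=2,2->3] -> levels [7 7 7 1]
Step 2: flows [0=2,1=2,2->3] -> levels [7 7 6 2]
Step 3: flows [0->2,1->2,2->3] -> levels [6 6 7 3]
Step 4: flows [2->0,2->1,2->3] -> levels [7 7 4 4]
Step 5: flows [0->2,1->2,2=3] -> levels [6 6 6 4]
Step 6: flows [0=2,1=2,2->3] -> levels [6 6 5 5]
Step 7: flows [0->2,1->2,2=3] -> levels [5 5 7 5]
Step 8: flows [2->0,2->1,2->3] -> levels [6 6 4 6]
Step 9: flows [0->2,1->2,3->2] -> levels [5 5 7 5]
  -> period-2 cycle (repeats step 7); tank 2 never drops to <=2
Tank 2 never reaches <=2 within 15 steps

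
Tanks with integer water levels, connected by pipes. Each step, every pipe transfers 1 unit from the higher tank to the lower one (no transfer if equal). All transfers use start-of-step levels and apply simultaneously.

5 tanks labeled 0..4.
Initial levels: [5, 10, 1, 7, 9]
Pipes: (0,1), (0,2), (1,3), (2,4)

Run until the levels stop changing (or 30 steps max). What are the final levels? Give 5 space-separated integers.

Step 1: flows [1->0,0->2,1->3,4->2] -> levels [5 8 3 8 8]
Step 2: flows [1->0,0->2,1=3,4->2] -> levels [5 7 5 8 7]
Step 3: flows [1->0,0=2,3->1,4->2] -> levels [6 7 6 7 6]
Step 4: flows [1->0,0=2,1=3,2=4] -> levels [7 6 6 7 6]
Step 5: flows [0->1,0->2,3->1,2=4] -> levels [5 8 7 6 6]
Step 6: flows [1->0,2->0,1->3,2->4] -> levels [7 6 5 7 7]
Step 7: flows [0->1,0->2,3->1,4->2] -> levels [5 8 7 6 6]
  -> period-2 cycle: step 7 state = step 5 state; never stabilizes
  -> state at step 30: (30-5) mod 2 = 1, same as step 6 -> [7 6 5 7 7]

Answer: 7 6 5 7 7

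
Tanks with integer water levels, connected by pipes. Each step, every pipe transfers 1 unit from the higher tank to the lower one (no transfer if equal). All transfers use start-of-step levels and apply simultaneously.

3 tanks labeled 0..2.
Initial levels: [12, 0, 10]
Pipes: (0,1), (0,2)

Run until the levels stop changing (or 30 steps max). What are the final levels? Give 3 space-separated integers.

Answer: 8 7 7

Derivation:
Step 1: flows [0->1,0->2] -> levels [10 1 11]
Step 2: flows [0->1,2->0] -> levels [10 2 10]
Step 3: flows [0->1,0=2] -> levels [9 3 10]
Step 4: flows [0->1,2->0] -> levels [9 4 9]
Step 5: flows [0->1,0=2] -> levels [8 5 9]
Step 6: flows [0->1,2->0] -> levels [8 6 8]
Step 7: flows [0->1,0=2] -> levels [7 7 8]
Step 8: flows [0=1,2->0] -> levels [8 7 7]
Step 9: flows [0->1,0->2] -> levels [6 8 8]
Step 10: flows [1->0,2->0] -> levels [8 7 7]
  -> period-2 cycle: step 10 state = step 8 state; never stabilizes
  -> state at step 30: (30-8) mod 2 = 0, same as step 8 -> [8 7 7]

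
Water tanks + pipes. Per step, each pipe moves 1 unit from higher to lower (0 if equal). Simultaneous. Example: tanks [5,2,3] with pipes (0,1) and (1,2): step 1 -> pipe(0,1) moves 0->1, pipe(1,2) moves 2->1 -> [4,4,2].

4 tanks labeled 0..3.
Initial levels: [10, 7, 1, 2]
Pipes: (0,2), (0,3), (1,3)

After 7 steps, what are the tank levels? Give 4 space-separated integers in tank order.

Step 1: flows [0->2,0->3,1->3] -> levels [8 6 2 4]
Step 2: flows [0->2,0->3,1->3] -> levels [6 5 3 6]
Step 3: flows [0->2,0=3,3->1] -> levels [5 6 4 5]
Step 4: flows [0->2,0=3,1->3] -> levels [4 5 5 6]
Step 5: flows [2->0,3->0,3->1] -> levels [6 6 4 4]
Step 6: flows [0->2,0->3,1->3] -> levels [4 5 5 6]
  -> period-2 cycle: step 6 state = step 4 state
  -> state at step 7: (7-4) mod 2 = 1, same as step 5 -> [6 6 4 4]

Answer: 6 6 4 4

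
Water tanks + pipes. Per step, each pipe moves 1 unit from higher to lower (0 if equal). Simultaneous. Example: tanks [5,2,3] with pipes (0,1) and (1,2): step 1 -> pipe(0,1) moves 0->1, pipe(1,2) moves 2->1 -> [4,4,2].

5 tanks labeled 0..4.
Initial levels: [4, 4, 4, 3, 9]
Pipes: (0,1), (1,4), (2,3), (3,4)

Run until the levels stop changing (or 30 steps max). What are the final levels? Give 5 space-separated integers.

Answer: 4 6 4 6 4

Derivation:
Step 1: flows [0=1,4->1,2->3,4->3] -> levels [4 5 3 5 7]
Step 2: flows [1->0,4->1,3->2,4->3] -> levels [5 5 4 5 5]
Step 3: flows [0=1,1=4,3->2,3=4] -> levels [5 5 5 4 5]
Step 4: flows [0=1,1=4,2->3,4->3] -> levels [5 5 4 6 4]
Step 5: flows [0=1,1->4,3->2,3->4] -> levels [5 4 5 4 6]
Step 6: flows [0->1,4->1,2->3,4->3] -> levels [4 6 4 6 4]
Step 7: flows [1->0,1->4,3->2,3->4] -> levels [5 4 5 4 6]
  -> period-2 cycle: step 7 state = step 5 state; never stabilizes
  -> state at step 30: (30-5) mod 2 = 1, same as step 6 -> [4 6 4 6 4]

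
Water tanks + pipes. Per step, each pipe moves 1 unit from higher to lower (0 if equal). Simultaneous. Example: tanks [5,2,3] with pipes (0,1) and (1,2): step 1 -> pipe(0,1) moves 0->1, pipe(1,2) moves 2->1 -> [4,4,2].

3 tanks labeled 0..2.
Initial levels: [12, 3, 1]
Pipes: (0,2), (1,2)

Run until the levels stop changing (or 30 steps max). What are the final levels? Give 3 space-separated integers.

Step 1: flows [0->2,1->2] -> levels [11 2 3]
Step 2: flows [0->2,2->1] -> levels [10 3 3]
Step 3: flows [0->2,1=2] -> levels [9 3 4]
Step 4: flows [0->2,2->1] -> levels [8 4 4]
Step 5: flows [0->2,1=2] -> levels [7 4 5]
Step 6: flows [0->2,2->1] -> levels [6 5 5]
Step 7: flows [0->2,1=2] -> levels [5 5 6]
Step 8: flows [2->0,2->1] -> levels [6 6 4]
Step 9: flows [0->2,1->2] -> levels [5 5 6]
  -> period-2 cycle: step 9 state = step 7 state; never stabilizes
  -> state at step 30: (30-7) mod 2 = 1, same as step 8 -> [6 6 4]

Answer: 6 6 4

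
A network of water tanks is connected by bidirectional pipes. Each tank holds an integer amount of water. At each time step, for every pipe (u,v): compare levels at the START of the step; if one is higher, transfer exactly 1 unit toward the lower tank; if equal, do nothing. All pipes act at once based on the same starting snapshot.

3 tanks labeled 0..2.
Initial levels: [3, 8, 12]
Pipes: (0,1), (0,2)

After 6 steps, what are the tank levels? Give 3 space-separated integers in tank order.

Answer: 9 7 7

Derivation:
Step 1: flows [1->0,2->0] -> levels [5 7 11]
Step 2: flows [1->0,2->0] -> levels [7 6 10]
Step 3: flows [0->1,2->0] -> levels [7 7 9]
Step 4: flows [0=1,2->0] -> levels [8 7 8]
Step 5: flows [0->1,0=2] -> levels [7 8 8]
Step 6: flows [1->0,2->0] -> levels [9 7 7]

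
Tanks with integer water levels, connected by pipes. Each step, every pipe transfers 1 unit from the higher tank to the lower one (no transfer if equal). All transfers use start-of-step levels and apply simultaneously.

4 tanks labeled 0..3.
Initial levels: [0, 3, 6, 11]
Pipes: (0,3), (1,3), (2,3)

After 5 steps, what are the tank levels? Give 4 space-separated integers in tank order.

Answer: 5 5 5 5

Derivation:
Step 1: flows [3->0,3->1,3->2] -> levels [1 4 7 8]
Step 2: flows [3->0,3->1,3->2] -> levels [2 5 8 5]
Step 3: flows [3->0,1=3,2->3] -> levels [3 5 7 5]
Step 4: flows [3->0,1=3,2->3] -> levels [4 5 6 5]
Step 5: flows [3->0,1=3,2->3] -> levels [5 5 5 5]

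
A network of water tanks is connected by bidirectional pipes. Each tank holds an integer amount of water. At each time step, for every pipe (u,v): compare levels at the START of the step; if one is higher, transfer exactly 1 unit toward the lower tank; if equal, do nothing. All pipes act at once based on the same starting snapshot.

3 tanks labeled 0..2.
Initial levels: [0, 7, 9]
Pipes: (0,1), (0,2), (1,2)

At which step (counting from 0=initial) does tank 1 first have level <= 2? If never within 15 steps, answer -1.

Step 1: flows [1->0,2->0,2->1] -> levels [2 7 7]
Step 2: flows [1->0,2->0,1=2] -> levels [4 6 6]
Step 3: flows [1->0,2->0,1=2] -> levels [6 5 5]
Step 4: flows [0->1,0->2,1=2] -> levels [4 6 6]
  -> period-2 cycle (repeats step 2); tank 1 never drops to <=2
Tank 1 never reaches <=2 within 15 steps

Answer: -1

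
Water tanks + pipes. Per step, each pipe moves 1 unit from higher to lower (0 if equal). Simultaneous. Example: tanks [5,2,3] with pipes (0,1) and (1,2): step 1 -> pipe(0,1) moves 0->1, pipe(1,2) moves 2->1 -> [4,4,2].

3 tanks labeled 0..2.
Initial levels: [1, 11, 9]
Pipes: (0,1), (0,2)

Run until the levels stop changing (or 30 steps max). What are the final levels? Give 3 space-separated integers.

Step 1: flows [1->0,2->0] -> levels [3 10 8]
Step 2: flows [1->0,2->0] -> levels [5 9 7]
Step 3: flows [1->0,2->0] -> levels [7 8 6]
Step 4: flows [1->0,0->2] -> levels [7 7 7]
Step 5: flows [0=1,0=2] -> levels [7 7 7]
  -> stable (no change)

Answer: 7 7 7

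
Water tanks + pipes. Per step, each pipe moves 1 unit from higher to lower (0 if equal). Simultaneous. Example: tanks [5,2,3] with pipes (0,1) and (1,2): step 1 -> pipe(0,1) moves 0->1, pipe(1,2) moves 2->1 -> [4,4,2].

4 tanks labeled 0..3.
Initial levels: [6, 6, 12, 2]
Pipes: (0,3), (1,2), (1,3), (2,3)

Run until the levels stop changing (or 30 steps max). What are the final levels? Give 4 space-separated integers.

Step 1: flows [0->3,2->1,1->3,2->3] -> levels [5 6 10 5]
Step 2: flows [0=3,2->1,1->3,2->3] -> levels [5 6 8 7]
Step 3: flows [3->0,2->1,3->1,2->3] -> levels [6 8 6 6]
Step 4: flows [0=3,1->2,1->3,2=3] -> levels [6 6 7 7]
Step 5: flows [3->0,2->1,3->1,2=3] -> levels [7 8 6 5]
Step 6: flows [0->3,1->2,1->3,2->3] -> levels [6 6 6 8]
Step 7: flows [3->0,1=2,3->1,3->2] -> levels [7 7 7 5]
Step 8: flows [0->3,1=2,1->3,2->3] -> levels [6 6 6 8]
  -> period-2 cycle: step 8 state = step 6 state; never stabilizes
  -> state at step 30: (30-6) mod 2 = 0, same as step 6 -> [6 6 6 8]

Answer: 6 6 6 8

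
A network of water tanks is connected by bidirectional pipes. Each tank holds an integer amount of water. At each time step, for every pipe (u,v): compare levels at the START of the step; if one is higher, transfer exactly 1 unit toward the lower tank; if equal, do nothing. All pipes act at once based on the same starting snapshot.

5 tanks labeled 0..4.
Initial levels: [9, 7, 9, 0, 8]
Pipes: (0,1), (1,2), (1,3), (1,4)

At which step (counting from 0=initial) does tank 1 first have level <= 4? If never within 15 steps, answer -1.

Answer: 5

Derivation:
Step 1: flows [0->1,2->1,1->3,4->1] -> levels [8 9 8 1 7]
Step 2: flows [1->0,1->2,1->3,1->4] -> levels [9 5 9 2 8]
Step 3: flows [0->1,2->1,1->3,4->1] -> levels [8 7 8 3 7]
Step 4: flows [0->1,2->1,1->3,1=4] -> levels [7 8 7 4 7]
Step 5: flows [1->0,1->2,1->3,1->4] -> levels [8 4 8 5 8]
Tank 1 first reaches <=4 at step 5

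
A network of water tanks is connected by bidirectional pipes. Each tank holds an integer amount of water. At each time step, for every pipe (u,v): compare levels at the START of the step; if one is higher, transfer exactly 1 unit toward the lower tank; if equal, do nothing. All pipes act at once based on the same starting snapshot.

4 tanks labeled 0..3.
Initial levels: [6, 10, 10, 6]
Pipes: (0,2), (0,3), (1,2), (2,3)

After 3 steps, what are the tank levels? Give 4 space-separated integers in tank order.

Answer: 7 8 10 7

Derivation:
Step 1: flows [2->0,0=3,1=2,2->3] -> levels [7 10 8 7]
Step 2: flows [2->0,0=3,1->2,2->3] -> levels [8 9 7 8]
Step 3: flows [0->2,0=3,1->2,3->2] -> levels [7 8 10 7]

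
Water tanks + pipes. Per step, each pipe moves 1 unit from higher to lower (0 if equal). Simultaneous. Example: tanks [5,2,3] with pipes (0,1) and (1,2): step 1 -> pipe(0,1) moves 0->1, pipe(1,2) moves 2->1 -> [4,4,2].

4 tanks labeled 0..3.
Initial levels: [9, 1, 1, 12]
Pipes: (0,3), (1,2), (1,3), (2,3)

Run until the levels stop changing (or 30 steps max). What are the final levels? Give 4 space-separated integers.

Answer: 5 5 5 8

Derivation:
Step 1: flows [3->0,1=2,3->1,3->2] -> levels [10 2 2 9]
Step 2: flows [0->3,1=2,3->1,3->2] -> levels [9 3 3 8]
Step 3: flows [0->3,1=2,3->1,3->2] -> levels [8 4 4 7]
Step 4: flows [0->3,1=2,3->1,3->2] -> levels [7 5 5 6]
Step 5: flows [0->3,1=2,3->1,3->2] -> levels [6 6 6 5]
Step 6: flows [0->3,1=2,1->3,2->3] -> levels [5 5 5 8]
Step 7: flows [3->0,1=2,3->1,3->2] -> levels [6 6 6 5]
  -> period-2 cycle: step 7 state = step 5 state; never stabilizes
  -> state at step 30: (30-5) mod 2 = 1, same as step 6 -> [5 5 5 8]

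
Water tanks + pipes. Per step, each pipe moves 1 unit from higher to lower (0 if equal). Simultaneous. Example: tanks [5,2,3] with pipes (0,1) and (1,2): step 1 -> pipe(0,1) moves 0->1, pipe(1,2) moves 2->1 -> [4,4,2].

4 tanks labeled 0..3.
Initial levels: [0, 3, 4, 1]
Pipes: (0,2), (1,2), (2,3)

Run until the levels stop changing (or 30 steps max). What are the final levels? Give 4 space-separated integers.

Step 1: flows [2->0,2->1,2->3] -> levels [1 4 1 2]
Step 2: flows [0=2,1->2,3->2] -> levels [1 3 3 1]
Step 3: flows [2->0,1=2,2->3] -> levels [2 3 1 2]
Step 4: flows [0->2,1->2,3->2] -> levels [1 2 4 1]
Step 5: flows [2->0,2->1,2->3] -> levels [2 3 1 2]
  -> period-2 cycle: step 5 state = step 3 state; never stabilizes
  -> state at step 30: (30-3) mod 2 = 1, same as step 4 -> [1 2 4 1]

Answer: 1 2 4 1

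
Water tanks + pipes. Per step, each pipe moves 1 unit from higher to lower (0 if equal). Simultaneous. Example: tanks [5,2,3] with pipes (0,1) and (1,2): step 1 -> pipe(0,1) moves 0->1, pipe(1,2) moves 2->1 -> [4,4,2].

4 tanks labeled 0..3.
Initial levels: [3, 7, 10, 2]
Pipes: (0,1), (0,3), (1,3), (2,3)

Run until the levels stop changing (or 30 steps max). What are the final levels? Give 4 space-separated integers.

Step 1: flows [1->0,0->3,1->3,2->3] -> levels [3 5 9 5]
Step 2: flows [1->0,3->0,1=3,2->3] -> levels [5 4 8 5]
Step 3: flows [0->1,0=3,3->1,2->3] -> levels [4 6 7 5]
Step 4: flows [1->0,3->0,1->3,2->3] -> levels [6 4 6 6]
Step 5: flows [0->1,0=3,3->1,2=3] -> levels [5 6 6 5]
Step 6: flows [1->0,0=3,1->3,2->3] -> levels [6 4 5 7]
Step 7: flows [0->1,3->0,3->1,3->2] -> levels [6 6 6 4]
Step 8: flows [0=1,0->3,1->3,2->3] -> levels [5 5 5 7]
Step 9: flows [0=1,3->0,3->1,3->2] -> levels [6 6 6 4]
  -> period-2 cycle: step 9 state = step 7 state; never stabilizes
  -> state at step 30: (30-7) mod 2 = 1, same as step 8 -> [5 5 5 7]

Answer: 5 5 5 7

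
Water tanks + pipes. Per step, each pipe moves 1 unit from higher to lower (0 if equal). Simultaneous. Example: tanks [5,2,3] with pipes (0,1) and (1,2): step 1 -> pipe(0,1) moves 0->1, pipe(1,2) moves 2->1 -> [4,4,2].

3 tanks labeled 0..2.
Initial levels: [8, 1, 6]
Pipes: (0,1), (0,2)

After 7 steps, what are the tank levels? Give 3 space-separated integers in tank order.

Step 1: flows [0->1,0->2] -> levels [6 2 7]
Step 2: flows [0->1,2->0] -> levels [6 3 6]
Step 3: flows [0->1,0=2] -> levels [5 4 6]
Step 4: flows [0->1,2->0] -> levels [5 5 5]
Step 5: flows [0=1,0=2] -> levels [5 5 5]
  -> stable; steps 6..7 unchanged -> [5 5 5]

Answer: 5 5 5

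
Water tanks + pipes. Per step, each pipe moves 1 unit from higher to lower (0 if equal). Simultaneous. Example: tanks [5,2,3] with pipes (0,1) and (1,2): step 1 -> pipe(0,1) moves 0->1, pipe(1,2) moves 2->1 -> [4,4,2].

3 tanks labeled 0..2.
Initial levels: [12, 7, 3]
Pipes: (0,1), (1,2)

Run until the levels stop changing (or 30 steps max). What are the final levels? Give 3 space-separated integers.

Answer: 8 6 8

Derivation:
Step 1: flows [0->1,1->2] -> levels [11 7 4]
Step 2: flows [0->1,1->2] -> levels [10 7 5]
Step 3: flows [0->1,1->2] -> levels [9 7 6]
Step 4: flows [0->1,1->2] -> levels [8 7 7]
Step 5: flows [0->1,1=2] -> levels [7 8 7]
Step 6: flows [1->0,1->2] -> levels [8 6 8]
Step 7: flows [0->1,2->1] -> levels [7 8 7]
  -> period-2 cycle: step 7 state = step 5 state; never stabilizes
  -> state at step 30: (30-5) mod 2 = 1, same as step 6 -> [8 6 8]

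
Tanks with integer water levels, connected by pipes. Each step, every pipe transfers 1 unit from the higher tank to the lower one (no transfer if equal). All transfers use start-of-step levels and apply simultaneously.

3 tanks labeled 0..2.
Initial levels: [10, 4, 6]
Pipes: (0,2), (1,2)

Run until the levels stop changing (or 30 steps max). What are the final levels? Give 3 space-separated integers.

Step 1: flows [0->2,2->1] -> levels [9 5 6]
Step 2: flows [0->2,2->1] -> levels [8 6 6]
Step 3: flows [0->2,1=2] -> levels [7 6 7]
Step 4: flows [0=2,2->1] -> levels [7 7 6]
Step 5: flows [0->2,1->2] -> levels [6 6 8]
Step 6: flows [2->0,2->1] -> levels [7 7 6]
  -> period-2 cycle: step 6 state = step 4 state; never stabilizes
  -> state at step 30: (30-4) mod 2 = 0, same as step 4 -> [7 7 6]

Answer: 7 7 6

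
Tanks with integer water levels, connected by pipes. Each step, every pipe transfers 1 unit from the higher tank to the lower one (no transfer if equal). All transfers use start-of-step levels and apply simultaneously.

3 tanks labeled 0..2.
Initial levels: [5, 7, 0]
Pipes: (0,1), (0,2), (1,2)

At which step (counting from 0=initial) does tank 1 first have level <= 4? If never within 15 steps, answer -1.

Step 1: flows [1->0,0->2,1->2] -> levels [5 5 2]
Step 2: flows [0=1,0->2,1->2] -> levels [4 4 4]
Tank 1 first reaches <=4 at step 2

Answer: 2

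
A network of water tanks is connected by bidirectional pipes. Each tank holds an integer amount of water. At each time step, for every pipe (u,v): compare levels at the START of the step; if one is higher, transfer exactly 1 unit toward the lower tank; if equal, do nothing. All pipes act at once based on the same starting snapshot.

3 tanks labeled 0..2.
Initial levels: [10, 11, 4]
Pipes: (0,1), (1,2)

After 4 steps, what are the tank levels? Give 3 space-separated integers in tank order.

Answer: 9 8 8

Derivation:
Step 1: flows [1->0,1->2] -> levels [11 9 5]
Step 2: flows [0->1,1->2] -> levels [10 9 6]
Step 3: flows [0->1,1->2] -> levels [9 9 7]
Step 4: flows [0=1,1->2] -> levels [9 8 8]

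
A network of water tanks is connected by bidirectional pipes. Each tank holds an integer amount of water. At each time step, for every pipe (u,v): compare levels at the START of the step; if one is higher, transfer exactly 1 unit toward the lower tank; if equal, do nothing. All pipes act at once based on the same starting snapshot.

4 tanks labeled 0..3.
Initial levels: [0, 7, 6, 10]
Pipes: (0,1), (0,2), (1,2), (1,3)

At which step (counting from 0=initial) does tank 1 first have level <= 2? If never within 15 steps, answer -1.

Answer: -1

Derivation:
Step 1: flows [1->0,2->0,1->2,3->1] -> levels [2 6 6 9]
Step 2: flows [1->0,2->0,1=2,3->1] -> levels [4 6 5 8]
Step 3: flows [1->0,2->0,1->2,3->1] -> levels [6 5 5 7]
Step 4: flows [0->1,0->2,1=2,3->1] -> levels [4 7 6 6]
Step 5: flows [1->0,2->0,1->2,1->3] -> levels [6 4 6 7]
Step 6: flows [0->1,0=2,2->1,3->1] -> levels [5 7 5 6]
Step 7: flows [1->0,0=2,1->2,1->3] -> levels [6 4 6 7]
  -> period-2 cycle (repeats step 5); tank 1 never drops to <=2
Tank 1 never reaches <=2 within 15 steps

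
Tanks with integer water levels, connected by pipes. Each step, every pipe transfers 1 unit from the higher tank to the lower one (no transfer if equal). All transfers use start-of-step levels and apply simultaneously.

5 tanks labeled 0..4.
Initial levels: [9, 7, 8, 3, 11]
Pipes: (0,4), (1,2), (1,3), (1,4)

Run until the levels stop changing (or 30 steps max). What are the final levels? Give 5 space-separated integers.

Step 1: flows [4->0,2->1,1->3,4->1] -> levels [10 8 7 4 9]
Step 2: flows [0->4,1->2,1->3,4->1] -> levels [9 7 8 5 9]
Step 3: flows [0=4,2->1,1->3,4->1] -> levels [9 8 7 6 8]
Step 4: flows [0->4,1->2,1->3,1=4] -> levels [8 6 8 7 9]
Step 5: flows [4->0,2->1,3->1,4->1] -> levels [9 9 7 6 7]
Step 6: flows [0->4,1->2,1->3,1->4] -> levels [8 6 8 7 9]
  -> period-2 cycle: step 6 state = step 4 state; never stabilizes
  -> state at step 30: (30-4) mod 2 = 0, same as step 4 -> [8 6 8 7 9]

Answer: 8 6 8 7 9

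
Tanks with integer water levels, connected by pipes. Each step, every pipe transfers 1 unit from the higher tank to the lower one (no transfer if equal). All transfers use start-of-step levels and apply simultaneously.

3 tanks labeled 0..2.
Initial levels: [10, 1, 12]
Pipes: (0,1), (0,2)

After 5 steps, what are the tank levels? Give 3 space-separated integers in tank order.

Answer: 8 6 9

Derivation:
Step 1: flows [0->1,2->0] -> levels [10 2 11]
Step 2: flows [0->1,2->0] -> levels [10 3 10]
Step 3: flows [0->1,0=2] -> levels [9 4 10]
Step 4: flows [0->1,2->0] -> levels [9 5 9]
Step 5: flows [0->1,0=2] -> levels [8 6 9]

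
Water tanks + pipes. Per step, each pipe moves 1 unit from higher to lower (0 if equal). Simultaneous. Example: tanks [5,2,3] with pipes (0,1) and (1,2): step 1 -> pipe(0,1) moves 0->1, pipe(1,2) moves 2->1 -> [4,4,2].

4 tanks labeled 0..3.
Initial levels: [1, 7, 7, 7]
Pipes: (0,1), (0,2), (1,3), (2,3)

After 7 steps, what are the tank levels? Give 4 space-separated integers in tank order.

Step 1: flows [1->0,2->0,1=3,2=3] -> levels [3 6 6 7]
Step 2: flows [1->0,2->0,3->1,3->2] -> levels [5 6 6 5]
Step 3: flows [1->0,2->0,1->3,2->3] -> levels [7 4 4 7]
Step 4: flows [0->1,0->2,3->1,3->2] -> levels [5 6 6 5]
  -> period-2 cycle: step 4 state = step 2 state
  -> state at step 7: (7-2) mod 2 = 1, same as step 3 -> [7 4 4 7]

Answer: 7 4 4 7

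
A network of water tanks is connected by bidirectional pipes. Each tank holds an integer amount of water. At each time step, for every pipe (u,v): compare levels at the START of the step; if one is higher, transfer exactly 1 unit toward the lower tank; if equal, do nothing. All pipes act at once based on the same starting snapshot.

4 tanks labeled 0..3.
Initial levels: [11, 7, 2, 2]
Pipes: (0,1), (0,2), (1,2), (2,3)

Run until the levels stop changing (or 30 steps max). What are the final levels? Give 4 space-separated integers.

Answer: 6 6 4 6

Derivation:
Step 1: flows [0->1,0->2,1->2,2=3] -> levels [9 7 4 2]
Step 2: flows [0->1,0->2,1->2,2->3] -> levels [7 7 5 3]
Step 3: flows [0=1,0->2,1->2,2->3] -> levels [6 6 6 4]
Step 4: flows [0=1,0=2,1=2,2->3] -> levels [6 6 5 5]
Step 5: flows [0=1,0->2,1->2,2=3] -> levels [5 5 7 5]
Step 6: flows [0=1,2->0,2->1,2->3] -> levels [6 6 4 6]
Step 7: flows [0=1,0->2,1->2,3->2] -> levels [5 5 7 5]
  -> period-2 cycle: step 7 state = step 5 state; never stabilizes
  -> state at step 30: (30-5) mod 2 = 1, same as step 6 -> [6 6 4 6]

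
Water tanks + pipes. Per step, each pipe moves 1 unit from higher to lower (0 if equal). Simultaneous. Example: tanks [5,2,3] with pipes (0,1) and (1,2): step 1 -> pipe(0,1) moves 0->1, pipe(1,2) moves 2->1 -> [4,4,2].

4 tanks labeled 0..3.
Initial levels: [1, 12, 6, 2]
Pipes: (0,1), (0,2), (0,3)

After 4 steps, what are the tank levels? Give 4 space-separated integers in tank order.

Step 1: flows [1->0,2->0,3->0] -> levels [4 11 5 1]
Step 2: flows [1->0,2->0,0->3] -> levels [5 10 4 2]
Step 3: flows [1->0,0->2,0->3] -> levels [4 9 5 3]
Step 4: flows [1->0,2->0,0->3] -> levels [5 8 4 4]

Answer: 5 8 4 4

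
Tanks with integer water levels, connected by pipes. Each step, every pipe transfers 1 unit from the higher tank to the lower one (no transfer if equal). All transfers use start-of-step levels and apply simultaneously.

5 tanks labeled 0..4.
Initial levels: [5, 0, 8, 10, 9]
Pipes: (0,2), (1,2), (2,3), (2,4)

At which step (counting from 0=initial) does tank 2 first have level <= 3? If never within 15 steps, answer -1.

Answer: -1

Derivation:
Step 1: flows [2->0,2->1,3->2,4->2] -> levels [6 1 8 9 8]
Step 2: flows [2->0,2->1,3->2,2=4] -> levels [7 2 7 8 8]
Step 3: flows [0=2,2->1,3->2,4->2] -> levels [7 3 8 7 7]
Step 4: flows [2->0,2->1,2->3,2->4] -> levels [8 4 4 8 8]
Step 5: flows [0->2,1=2,3->2,4->2] -> levels [7 4 7 7 7]
Step 6: flows [0=2,2->1,2=3,2=4] -> levels [7 5 6 7 7]
Step 7: flows [0->2,2->1,3->2,4->2] -> levels [6 6 8 6 6]
Step 8: flows [2->0,2->1,2->3,2->4] -> levels [7 7 4 7 7]
Step 9: flows [0->2,1->2,3->2,4->2] -> levels [6 6 8 6 6]
  -> period-2 cycle (repeats step 7); tank 2 never drops to <=3
Tank 2 never reaches <=3 within 15 steps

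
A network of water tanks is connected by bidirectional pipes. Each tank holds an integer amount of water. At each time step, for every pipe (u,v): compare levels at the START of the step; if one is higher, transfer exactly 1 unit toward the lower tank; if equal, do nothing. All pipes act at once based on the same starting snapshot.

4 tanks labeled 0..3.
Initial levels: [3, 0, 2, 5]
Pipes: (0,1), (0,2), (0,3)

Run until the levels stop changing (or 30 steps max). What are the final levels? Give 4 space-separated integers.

Step 1: flows [0->1,0->2,3->0] -> levels [2 1 3 4]
Step 2: flows [0->1,2->0,3->0] -> levels [3 2 2 3]
Step 3: flows [0->1,0->2,0=3] -> levels [1 3 3 3]
Step 4: flows [1->0,2->0,3->0] -> levels [4 2 2 2]
Step 5: flows [0->1,0->2,0->3] -> levels [1 3 3 3]
  -> period-2 cycle: step 5 state = step 3 state; never stabilizes
  -> state at step 30: (30-3) mod 2 = 1, same as step 4 -> [4 2 2 2]

Answer: 4 2 2 2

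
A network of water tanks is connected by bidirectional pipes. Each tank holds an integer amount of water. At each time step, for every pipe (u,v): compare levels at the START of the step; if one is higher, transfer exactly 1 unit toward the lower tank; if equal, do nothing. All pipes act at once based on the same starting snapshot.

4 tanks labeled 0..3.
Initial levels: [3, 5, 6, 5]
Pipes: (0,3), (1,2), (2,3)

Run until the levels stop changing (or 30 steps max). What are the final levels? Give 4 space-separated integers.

Answer: 5 5 6 3

Derivation:
Step 1: flows [3->0,2->1,2->3] -> levels [4 6 4 5]
Step 2: flows [3->0,1->2,3->2] -> levels [5 5 6 3]
Step 3: flows [0->3,2->1,2->3] -> levels [4 6 4 5]
  -> period-2 cycle: step 3 state = step 1 state; never stabilizes
  -> state at step 30: (30-1) mod 2 = 1, same as step 2 -> [5 5 6 3]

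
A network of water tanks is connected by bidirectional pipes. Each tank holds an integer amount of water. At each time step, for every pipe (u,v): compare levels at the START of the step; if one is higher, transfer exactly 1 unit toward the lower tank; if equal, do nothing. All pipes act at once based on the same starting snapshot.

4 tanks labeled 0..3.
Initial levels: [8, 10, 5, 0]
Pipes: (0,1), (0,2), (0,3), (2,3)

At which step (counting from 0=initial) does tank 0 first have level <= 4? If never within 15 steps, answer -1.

Step 1: flows [1->0,0->2,0->3,2->3] -> levels [7 9 5 2]
Step 2: flows [1->0,0->2,0->3,2->3] -> levels [6 8 5 4]
Step 3: flows [1->0,0->2,0->3,2->3] -> levels [5 7 5 6]
Step 4: flows [1->0,0=2,3->0,3->2] -> levels [7 6 6 4]
Step 5: flows [0->1,0->2,0->3,2->3] -> levels [4 7 6 6]
Tank 0 first reaches <=4 at step 5

Answer: 5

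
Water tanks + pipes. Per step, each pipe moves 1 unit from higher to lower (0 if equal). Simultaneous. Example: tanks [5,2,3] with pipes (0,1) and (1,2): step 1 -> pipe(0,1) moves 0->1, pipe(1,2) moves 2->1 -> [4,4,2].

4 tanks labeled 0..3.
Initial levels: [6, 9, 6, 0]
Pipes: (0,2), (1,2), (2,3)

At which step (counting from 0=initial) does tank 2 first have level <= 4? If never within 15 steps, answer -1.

Step 1: flows [0=2,1->2,2->3] -> levels [6 8 6 1]
Step 2: flows [0=2,1->2,2->3] -> levels [6 7 6 2]
Step 3: flows [0=2,1->2,2->3] -> levels [6 6 6 3]
Step 4: flows [0=2,1=2,2->3] -> levels [6 6 5 4]
Step 5: flows [0->2,1->2,2->3] -> levels [5 5 6 5]
Step 6: flows [2->0,2->1,2->3] -> levels [6 6 3 6]
Tank 2 first reaches <=4 at step 6

Answer: 6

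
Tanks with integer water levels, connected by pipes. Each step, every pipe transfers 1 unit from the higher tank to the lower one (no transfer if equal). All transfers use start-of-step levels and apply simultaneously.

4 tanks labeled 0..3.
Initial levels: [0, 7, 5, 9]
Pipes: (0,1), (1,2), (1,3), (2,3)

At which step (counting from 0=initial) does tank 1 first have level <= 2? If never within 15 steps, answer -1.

Answer: -1

Derivation:
Step 1: flows [1->0,1->2,3->1,3->2] -> levels [1 6 7 7]
Step 2: flows [1->0,2->1,3->1,2=3] -> levels [2 7 6 6]
Step 3: flows [1->0,1->2,1->3,2=3] -> levels [3 4 7 7]
Step 4: flows [1->0,2->1,3->1,2=3] -> levels [4 5 6 6]
Step 5: flows [1->0,2->1,3->1,2=3] -> levels [5 6 5 5]
Step 6: flows [1->0,1->2,1->3,2=3] -> levels [6 3 6 6]
Step 7: flows [0->1,2->1,3->1,2=3] -> levels [5 6 5 5]
  -> period-2 cycle (repeats step 5); tank 1 never drops to <=2
Tank 1 never reaches <=2 within 15 steps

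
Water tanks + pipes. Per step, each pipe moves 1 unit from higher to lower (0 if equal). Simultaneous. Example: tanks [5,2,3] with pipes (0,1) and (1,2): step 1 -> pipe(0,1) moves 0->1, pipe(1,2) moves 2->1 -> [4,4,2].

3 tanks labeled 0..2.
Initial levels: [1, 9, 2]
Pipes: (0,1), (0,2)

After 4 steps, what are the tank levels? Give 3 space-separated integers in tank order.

Step 1: flows [1->0,2->0] -> levels [3 8 1]
Step 2: flows [1->0,0->2] -> levels [3 7 2]
Step 3: flows [1->0,0->2] -> levels [3 6 3]
Step 4: flows [1->0,0=2] -> levels [4 5 3]

Answer: 4 5 3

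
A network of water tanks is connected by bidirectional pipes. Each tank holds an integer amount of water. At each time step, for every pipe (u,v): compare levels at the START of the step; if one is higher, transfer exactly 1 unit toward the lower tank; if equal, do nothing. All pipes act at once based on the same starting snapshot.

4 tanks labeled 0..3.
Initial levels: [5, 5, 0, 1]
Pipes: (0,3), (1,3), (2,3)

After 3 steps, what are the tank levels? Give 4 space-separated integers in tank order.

Step 1: flows [0->3,1->3,3->2] -> levels [4 4 1 2]
Step 2: flows [0->3,1->3,3->2] -> levels [3 3 2 3]
Step 3: flows [0=3,1=3,3->2] -> levels [3 3 3 2]

Answer: 3 3 3 2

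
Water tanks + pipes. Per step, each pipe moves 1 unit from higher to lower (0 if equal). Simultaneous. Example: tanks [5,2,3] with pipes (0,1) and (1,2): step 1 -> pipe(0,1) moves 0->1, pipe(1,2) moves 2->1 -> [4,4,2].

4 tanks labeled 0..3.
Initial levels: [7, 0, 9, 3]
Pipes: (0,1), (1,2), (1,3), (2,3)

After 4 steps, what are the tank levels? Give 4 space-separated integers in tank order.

Step 1: flows [0->1,2->1,3->1,2->3] -> levels [6 3 7 3]
Step 2: flows [0->1,2->1,1=3,2->3] -> levels [5 5 5 4]
Step 3: flows [0=1,1=2,1->3,2->3] -> levels [5 4 4 6]
Step 4: flows [0->1,1=2,3->1,3->2] -> levels [4 6 5 4]

Answer: 4 6 5 4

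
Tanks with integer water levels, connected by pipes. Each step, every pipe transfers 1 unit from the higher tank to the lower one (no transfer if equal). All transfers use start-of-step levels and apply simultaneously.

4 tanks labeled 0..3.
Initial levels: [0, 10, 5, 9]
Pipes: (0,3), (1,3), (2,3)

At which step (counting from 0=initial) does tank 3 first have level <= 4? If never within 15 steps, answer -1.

Answer: 6

Derivation:
Step 1: flows [3->0,1->3,3->2] -> levels [1 9 6 8]
Step 2: flows [3->0,1->3,3->2] -> levels [2 8 7 7]
Step 3: flows [3->0,1->3,2=3] -> levels [3 7 7 7]
Step 4: flows [3->0,1=3,2=3] -> levels [4 7 7 6]
Step 5: flows [3->0,1->3,2->3] -> levels [5 6 6 7]
Step 6: flows [3->0,3->1,3->2] -> levels [6 7 7 4]
Tank 3 first reaches <=4 at step 6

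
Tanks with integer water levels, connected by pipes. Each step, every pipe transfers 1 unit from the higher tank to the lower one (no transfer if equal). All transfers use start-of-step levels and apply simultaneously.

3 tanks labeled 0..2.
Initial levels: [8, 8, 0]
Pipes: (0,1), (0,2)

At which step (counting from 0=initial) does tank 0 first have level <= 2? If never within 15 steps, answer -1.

Answer: -1

Derivation:
Step 1: flows [0=1,0->2] -> levels [7 8 1]
Step 2: flows [1->0,0->2] -> levels [7 7 2]
Step 3: flows [0=1,0->2] -> levels [6 7 3]
Step 4: flows [1->0,0->2] -> levels [6 6 4]
Step 5: flows [0=1,0->2] -> levels [5 6 5]
Step 6: flows [1->0,0=2] -> levels [6 5 5]
Step 7: flows [0->1,0->2] -> levels [4 6 6]
Step 8: flows [1->0,2->0] -> levels [6 5 5]
  -> period-2 cycle (repeats step 6); tank 0 never drops to <=2
Tank 0 never reaches <=2 within 15 steps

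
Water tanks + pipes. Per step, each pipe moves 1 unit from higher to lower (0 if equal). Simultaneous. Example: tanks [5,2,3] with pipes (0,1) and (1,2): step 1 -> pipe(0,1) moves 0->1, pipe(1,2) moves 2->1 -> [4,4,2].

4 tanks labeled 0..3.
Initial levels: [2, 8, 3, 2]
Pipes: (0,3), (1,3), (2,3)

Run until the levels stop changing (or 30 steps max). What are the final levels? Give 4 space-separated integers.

Answer: 4 4 4 3

Derivation:
Step 1: flows [0=3,1->3,2->3] -> levels [2 7 2 4]
Step 2: flows [3->0,1->3,3->2] -> levels [3 6 3 3]
Step 3: flows [0=3,1->3,2=3] -> levels [3 5 3 4]
Step 4: flows [3->0,1->3,3->2] -> levels [4 4 4 3]
Step 5: flows [0->3,1->3,2->3] -> levels [3 3 3 6]
Step 6: flows [3->0,3->1,3->2] -> levels [4 4 4 3]
  -> period-2 cycle: step 6 state = step 4 state; never stabilizes
  -> state at step 30: (30-4) mod 2 = 0, same as step 4 -> [4 4 4 3]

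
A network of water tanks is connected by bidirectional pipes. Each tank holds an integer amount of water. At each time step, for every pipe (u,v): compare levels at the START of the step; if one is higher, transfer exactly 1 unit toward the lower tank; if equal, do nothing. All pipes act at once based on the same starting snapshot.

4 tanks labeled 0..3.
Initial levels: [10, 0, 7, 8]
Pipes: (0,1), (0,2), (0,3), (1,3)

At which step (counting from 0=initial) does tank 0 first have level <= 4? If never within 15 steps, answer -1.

Answer: -1

Derivation:
Step 1: flows [0->1,0->2,0->3,3->1] -> levels [7 2 8 8]
Step 2: flows [0->1,2->0,3->0,3->1] -> levels [8 4 7 6]
Step 3: flows [0->1,0->2,0->3,3->1] -> levels [5 6 8 6]
Step 4: flows [1->0,2->0,3->0,1=3] -> levels [8 5 7 5]
Step 5: flows [0->1,0->2,0->3,1=3] -> levels [5 6 8 6]
  -> period-2 cycle (repeats step 3); tank 0 never drops to <=4
Tank 0 never reaches <=4 within 15 steps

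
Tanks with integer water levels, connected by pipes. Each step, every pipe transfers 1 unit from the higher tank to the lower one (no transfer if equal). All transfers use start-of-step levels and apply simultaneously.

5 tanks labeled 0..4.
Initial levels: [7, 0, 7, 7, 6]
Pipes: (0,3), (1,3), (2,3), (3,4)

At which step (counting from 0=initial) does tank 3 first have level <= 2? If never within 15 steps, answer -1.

Step 1: flows [0=3,3->1,2=3,3->4] -> levels [7 1 7 5 7]
Step 2: flows [0->3,3->1,2->3,4->3] -> levels [6 2 6 7 6]
Step 3: flows [3->0,3->1,3->2,3->4] -> levels [7 3 7 3 7]
Step 4: flows [0->3,1=3,2->3,4->3] -> levels [6 3 6 6 6]
Step 5: flows [0=3,3->1,2=3,3=4] -> levels [6 4 6 5 6]
Step 6: flows [0->3,3->1,2->3,4->3] -> levels [5 5 5 7 5]
Step 7: flows [3->0,3->1,3->2,3->4] -> levels [6 6 6 3 6]
Step 8: flows [0->3,1->3,2->3,4->3] -> levels [5 5 5 7 5]
  -> period-2 cycle (repeats step 6); tank 3 never drops to <=2
Tank 3 never reaches <=2 within 15 steps

Answer: -1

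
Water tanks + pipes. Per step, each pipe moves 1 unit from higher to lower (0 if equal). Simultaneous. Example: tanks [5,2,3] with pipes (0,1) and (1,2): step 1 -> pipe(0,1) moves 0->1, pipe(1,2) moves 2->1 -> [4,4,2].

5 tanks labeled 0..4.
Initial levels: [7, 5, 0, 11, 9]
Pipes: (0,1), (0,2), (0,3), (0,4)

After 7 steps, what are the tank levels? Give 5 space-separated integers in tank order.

Answer: 4 7 7 7 7

Derivation:
Step 1: flows [0->1,0->2,3->0,4->0] -> levels [7 6 1 10 8]
Step 2: flows [0->1,0->2,3->0,4->0] -> levels [7 7 2 9 7]
Step 3: flows [0=1,0->2,3->0,0=4] -> levels [7 7 3 8 7]
Step 4: flows [0=1,0->2,3->0,0=4] -> levels [7 7 4 7 7]
Step 5: flows [0=1,0->2,0=3,0=4] -> levels [6 7 5 7 7]
Step 6: flows [1->0,0->2,3->0,4->0] -> levels [8 6 6 6 6]
Step 7: flows [0->1,0->2,0->3,0->4] -> levels [4 7 7 7 7]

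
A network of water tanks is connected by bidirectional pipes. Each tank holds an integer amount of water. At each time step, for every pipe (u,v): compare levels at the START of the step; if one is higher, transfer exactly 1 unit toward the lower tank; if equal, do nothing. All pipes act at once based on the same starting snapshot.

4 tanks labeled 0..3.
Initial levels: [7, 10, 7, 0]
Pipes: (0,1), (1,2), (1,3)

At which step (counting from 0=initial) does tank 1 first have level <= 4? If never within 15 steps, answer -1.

Answer: 6

Derivation:
Step 1: flows [1->0,1->2,1->3] -> levels [8 7 8 1]
Step 2: flows [0->1,2->1,1->3] -> levels [7 8 7 2]
Step 3: flows [1->0,1->2,1->3] -> levels [8 5 8 3]
Step 4: flows [0->1,2->1,1->3] -> levels [7 6 7 4]
Step 5: flows [0->1,2->1,1->3] -> levels [6 7 6 5]
Step 6: flows [1->0,1->2,1->3] -> levels [7 4 7 6]
Tank 1 first reaches <=4 at step 6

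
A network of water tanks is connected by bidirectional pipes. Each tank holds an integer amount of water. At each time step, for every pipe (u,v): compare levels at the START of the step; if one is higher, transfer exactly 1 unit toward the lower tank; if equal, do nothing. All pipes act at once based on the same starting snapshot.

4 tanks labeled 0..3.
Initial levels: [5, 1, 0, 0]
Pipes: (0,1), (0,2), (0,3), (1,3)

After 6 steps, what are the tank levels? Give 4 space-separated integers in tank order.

Answer: 0 2 2 2

Derivation:
Step 1: flows [0->1,0->2,0->3,1->3] -> levels [2 1 1 2]
Step 2: flows [0->1,0->2,0=3,3->1] -> levels [0 3 2 1]
Step 3: flows [1->0,2->0,3->0,1->3] -> levels [3 1 1 1]
Step 4: flows [0->1,0->2,0->3,1=3] -> levels [0 2 2 2]
Step 5: flows [1->0,2->0,3->0,1=3] -> levels [3 1 1 1]
  -> period-2 cycle: step 5 state = step 3 state
  -> state at step 6: (6-3) mod 2 = 1, same as step 4 -> [0 2 2 2]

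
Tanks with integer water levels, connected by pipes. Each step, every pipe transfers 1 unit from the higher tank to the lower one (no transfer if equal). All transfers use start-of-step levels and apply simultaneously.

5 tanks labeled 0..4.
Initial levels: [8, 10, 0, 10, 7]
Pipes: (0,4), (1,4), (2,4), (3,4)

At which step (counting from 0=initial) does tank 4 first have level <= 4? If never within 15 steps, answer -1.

Answer: 7

Derivation:
Step 1: flows [0->4,1->4,4->2,3->4] -> levels [7 9 1 9 9]
Step 2: flows [4->0,1=4,4->2,3=4] -> levels [8 9 2 9 7]
Step 3: flows [0->4,1->4,4->2,3->4] -> levels [7 8 3 8 9]
Step 4: flows [4->0,4->1,4->2,4->3] -> levels [8 9 4 9 5]
Step 5: flows [0->4,1->4,4->2,3->4] -> levels [7 8 5 8 7]
Step 6: flows [0=4,1->4,4->2,3->4] -> levels [7 7 6 7 8]
Step 7: flows [4->0,4->1,4->2,4->3] -> levels [8 8 7 8 4]
Tank 4 first reaches <=4 at step 7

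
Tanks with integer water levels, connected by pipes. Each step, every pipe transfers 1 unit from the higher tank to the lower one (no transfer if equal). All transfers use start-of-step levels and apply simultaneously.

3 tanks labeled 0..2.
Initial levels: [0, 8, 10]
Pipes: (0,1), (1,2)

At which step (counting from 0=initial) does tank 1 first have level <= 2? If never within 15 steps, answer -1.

Answer: -1

Derivation:
Step 1: flows [1->0,2->1] -> levels [1 8 9]
Step 2: flows [1->0,2->1] -> levels [2 8 8]
Step 3: flows [1->0,1=2] -> levels [3 7 8]
Step 4: flows [1->0,2->1] -> levels [4 7 7]
Step 5: flows [1->0,1=2] -> levels [5 6 7]
Step 6: flows [1->0,2->1] -> levels [6 6 6]
Step 7: flows [0=1,1=2] -> levels [6 6 6]
  -> stable; tank 1 stays at 6 > 2
Tank 1 never reaches <=2 within 15 steps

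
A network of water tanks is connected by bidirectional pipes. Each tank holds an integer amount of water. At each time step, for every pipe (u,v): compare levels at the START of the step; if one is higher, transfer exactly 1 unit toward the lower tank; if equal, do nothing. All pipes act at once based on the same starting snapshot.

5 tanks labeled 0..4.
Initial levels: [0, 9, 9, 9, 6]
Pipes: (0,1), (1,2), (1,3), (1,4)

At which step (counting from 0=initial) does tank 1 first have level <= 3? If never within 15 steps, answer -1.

Answer: -1

Derivation:
Step 1: flows [1->0,1=2,1=3,1->4] -> levels [1 7 9 9 7]
Step 2: flows [1->0,2->1,3->1,1=4] -> levels [2 8 8 8 7]
Step 3: flows [1->0,1=2,1=3,1->4] -> levels [3 6 8 8 8]
Step 4: flows [1->0,2->1,3->1,4->1] -> levels [4 8 7 7 7]
Step 5: flows [1->0,1->2,1->3,1->4] -> levels [5 4 8 8 8]
Step 6: flows [0->1,2->1,3->1,4->1] -> levels [4 8 7 7 7]
  -> period-2 cycle (repeats step 4); tank 1 never drops to <=3
Tank 1 never reaches <=3 within 15 steps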